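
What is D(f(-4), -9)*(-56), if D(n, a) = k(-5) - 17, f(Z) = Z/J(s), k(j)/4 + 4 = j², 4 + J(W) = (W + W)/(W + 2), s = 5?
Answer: -3752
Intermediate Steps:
J(W) = -4 + 2*W/(2 + W) (J(W) = -4 + (W + W)/(W + 2) = -4 + (2*W)/(2 + W) = -4 + 2*W/(2 + W))
k(j) = -16 + 4*j²
f(Z) = -7*Z/18 (f(Z) = Z/((2*(-4 - 1*5)/(2 + 5))) = Z/((2*(-4 - 5)/7)) = Z/((2*(⅐)*(-9))) = Z/(-18/7) = Z*(-7/18) = -7*Z/18)
D(n, a) = 67 (D(n, a) = (-16 + 4*(-5)²) - 17 = (-16 + 4*25) - 17 = (-16 + 100) - 17 = 84 - 17 = 67)
D(f(-4), -9)*(-56) = 67*(-56) = -3752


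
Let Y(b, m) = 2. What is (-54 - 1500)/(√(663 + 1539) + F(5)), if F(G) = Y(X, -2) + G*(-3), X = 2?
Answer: -20202/2033 - 1554*√2202/2033 ≈ -45.806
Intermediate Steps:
F(G) = 2 - 3*G (F(G) = 2 + G*(-3) = 2 - 3*G)
(-54 - 1500)/(√(663 + 1539) + F(5)) = (-54 - 1500)/(√(663 + 1539) + (2 - 3*5)) = -1554/(√2202 + (2 - 15)) = -1554/(√2202 - 13) = -1554/(-13 + √2202)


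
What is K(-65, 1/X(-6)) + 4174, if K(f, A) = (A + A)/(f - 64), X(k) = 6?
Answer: 1615337/387 ≈ 4174.0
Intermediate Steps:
K(f, A) = 2*A/(-64 + f) (K(f, A) = (2*A)/(-64 + f) = 2*A/(-64 + f))
K(-65, 1/X(-6)) + 4174 = 2/(6*(-64 - 65)) + 4174 = 2*(⅙)/(-129) + 4174 = 2*(⅙)*(-1/129) + 4174 = -1/387 + 4174 = 1615337/387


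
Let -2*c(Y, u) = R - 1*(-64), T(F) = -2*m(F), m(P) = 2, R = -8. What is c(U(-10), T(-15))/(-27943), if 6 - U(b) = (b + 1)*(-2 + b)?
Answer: 28/27943 ≈ 0.0010020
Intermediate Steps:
U(b) = 6 - (1 + b)*(-2 + b) (U(b) = 6 - (b + 1)*(-2 + b) = 6 - (1 + b)*(-2 + b))
T(F) = -4 (T(F) = -2*2 = -4)
c(Y, u) = -28 (c(Y, u) = -(-8 - 1*(-64))/2 = -(-8 + 64)/2 = -1/2*56 = -28)
c(U(-10), T(-15))/(-27943) = -28/(-27943) = -28*(-1/27943) = 28/27943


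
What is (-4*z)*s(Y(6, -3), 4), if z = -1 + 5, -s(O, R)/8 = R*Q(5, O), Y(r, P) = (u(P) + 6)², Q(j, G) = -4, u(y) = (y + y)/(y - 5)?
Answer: -2048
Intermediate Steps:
u(y) = 2*y/(-5 + y) (u(y) = (2*y)/(-5 + y) = 2*y/(-5 + y))
Y(r, P) = (6 + 2*P/(-5 + P))² (Y(r, P) = (2*P/(-5 + P) + 6)² = (6 + 2*P/(-5 + P))²)
s(O, R) = 32*R (s(O, R) = -8*R*(-4) = -(-32)*R = 32*R)
z = 4
(-4*z)*s(Y(6, -3), 4) = (-4*4)*(32*4) = -16*128 = -2048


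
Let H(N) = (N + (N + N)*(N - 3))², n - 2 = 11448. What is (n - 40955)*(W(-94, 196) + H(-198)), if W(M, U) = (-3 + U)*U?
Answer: -186001887245160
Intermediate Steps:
n = 11450 (n = 2 + 11448 = 11450)
H(N) = (N + 2*N*(-3 + N))² (H(N) = (N + (2*N)*(-3 + N))² = (N + 2*N*(-3 + N))²)
W(M, U) = U*(-3 + U)
(n - 40955)*(W(-94, 196) + H(-198)) = (11450 - 40955)*(196*(-3 + 196) + (-198)²*(-5 + 2*(-198))²) = -29505*(196*193 + 39204*(-5 - 396)²) = -29505*(37828 + 39204*(-401)²) = -29505*(37828 + 39204*160801) = -29505*(37828 + 6304042404) = -29505*6304080232 = -186001887245160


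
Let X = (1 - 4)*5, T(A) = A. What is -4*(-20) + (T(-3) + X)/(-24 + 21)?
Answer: 86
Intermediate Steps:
X = -15 (X = -3*5 = -15)
-4*(-20) + (T(-3) + X)/(-24 + 21) = -4*(-20) + (-3 - 15)/(-24 + 21) = 80 - 18/(-3) = 80 - 18*(-⅓) = 80 + 6 = 86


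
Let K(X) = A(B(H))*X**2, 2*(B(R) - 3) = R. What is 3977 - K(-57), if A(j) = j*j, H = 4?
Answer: -77248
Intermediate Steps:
B(R) = 3 + R/2
A(j) = j**2
K(X) = 25*X**2 (K(X) = (3 + (1/2)*4)**2*X**2 = (3 + 2)**2*X**2 = 5**2*X**2 = 25*X**2)
3977 - K(-57) = 3977 - 25*(-57)**2 = 3977 - 25*3249 = 3977 - 1*81225 = 3977 - 81225 = -77248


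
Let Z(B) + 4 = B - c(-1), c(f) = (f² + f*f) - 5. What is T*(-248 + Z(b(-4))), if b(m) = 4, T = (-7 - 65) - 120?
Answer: 47040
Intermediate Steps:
c(f) = -5 + 2*f² (c(f) = (f² + f²) - 5 = 2*f² - 5 = -5 + 2*f²)
T = -192 (T = -72 - 120 = -192)
Z(B) = -1 + B (Z(B) = -4 + (B - (-5 + 2*(-1)²)) = -4 + (B - (-5 + 2*1)) = -4 + (B - (-5 + 2)) = -4 + (B - 1*(-3)) = -4 + (B + 3) = -4 + (3 + B) = -1 + B)
T*(-248 + Z(b(-4))) = -192*(-248 + (-1 + 4)) = -192*(-248 + 3) = -192*(-245) = 47040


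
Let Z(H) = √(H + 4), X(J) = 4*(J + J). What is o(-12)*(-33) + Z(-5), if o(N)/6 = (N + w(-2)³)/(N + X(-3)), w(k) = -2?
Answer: -110 + I ≈ -110.0 + 1.0*I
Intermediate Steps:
X(J) = 8*J (X(J) = 4*(2*J) = 8*J)
Z(H) = √(4 + H)
o(N) = 6*(-8 + N)/(-24 + N) (o(N) = 6*((N + (-2)³)/(N + 8*(-3))) = 6*((N - 8)/(N - 24)) = 6*((-8 + N)/(-24 + N)) = 6*(-8 + N)/(-24 + N))
o(-12)*(-33) + Z(-5) = (6*(-8 - 12)/(-24 - 12))*(-33) + √(4 - 5) = (6*(-20)/(-36))*(-33) + √(-1) = (6*(-1/36)*(-20))*(-33) + I = (10/3)*(-33) + I = -110 + I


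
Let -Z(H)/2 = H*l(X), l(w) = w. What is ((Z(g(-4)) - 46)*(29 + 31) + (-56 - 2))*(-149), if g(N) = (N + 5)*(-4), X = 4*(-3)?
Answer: 1278122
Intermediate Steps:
X = -12
g(N) = -20 - 4*N (g(N) = (5 + N)*(-4) = -20 - 4*N)
Z(H) = 24*H (Z(H) = -2*H*(-12) = -(-24)*H = 24*H)
((Z(g(-4)) - 46)*(29 + 31) + (-56 - 2))*(-149) = ((24*(-20 - 4*(-4)) - 46)*(29 + 31) + (-56 - 2))*(-149) = ((24*(-20 + 16) - 46)*60 - 58)*(-149) = ((24*(-4) - 46)*60 - 58)*(-149) = ((-96 - 46)*60 - 58)*(-149) = (-142*60 - 58)*(-149) = (-8520 - 58)*(-149) = -8578*(-149) = 1278122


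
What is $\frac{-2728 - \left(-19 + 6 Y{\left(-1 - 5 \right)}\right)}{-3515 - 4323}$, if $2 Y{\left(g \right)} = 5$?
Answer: $\frac{1362}{3919} \approx 0.34754$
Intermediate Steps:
$Y{\left(g \right)} = \frac{5}{2}$ ($Y{\left(g \right)} = \frac{1}{2} \cdot 5 = \frac{5}{2}$)
$\frac{-2728 - \left(-19 + 6 Y{\left(-1 - 5 \right)}\right)}{-3515 - 4323} = \frac{-2728 + \left(\left(-6\right) \frac{5}{2} + 19\right)}{-3515 - 4323} = \frac{-2728 + \left(-15 + 19\right)}{-7838} = \left(-2728 + 4\right) \left(- \frac{1}{7838}\right) = \left(-2724\right) \left(- \frac{1}{7838}\right) = \frac{1362}{3919}$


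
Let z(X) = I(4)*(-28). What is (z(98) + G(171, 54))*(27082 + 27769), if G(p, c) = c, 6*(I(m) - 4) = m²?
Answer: -21830698/3 ≈ -7.2769e+6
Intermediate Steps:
I(m) = 4 + m²/6
z(X) = -560/3 (z(X) = (4 + (⅙)*4²)*(-28) = (4 + (⅙)*16)*(-28) = (4 + 8/3)*(-28) = (20/3)*(-28) = -560/3)
(z(98) + G(171, 54))*(27082 + 27769) = (-560/3 + 54)*(27082 + 27769) = -398/3*54851 = -21830698/3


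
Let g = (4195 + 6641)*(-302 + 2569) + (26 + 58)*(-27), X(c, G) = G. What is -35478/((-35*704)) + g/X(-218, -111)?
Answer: -100871167017/455840 ≈ -2.2129e+5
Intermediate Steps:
g = 24562944 (g = 10836*2267 + 84*(-27) = 24565212 - 2268 = 24562944)
-35478/((-35*704)) + g/X(-218, -111) = -35478/((-35*704)) + 24562944/(-111) = -35478/(-24640) + 24562944*(-1/111) = -35478*(-1/24640) - 8187648/37 = 17739/12320 - 8187648/37 = -100871167017/455840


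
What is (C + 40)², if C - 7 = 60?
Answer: 11449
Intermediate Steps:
C = 67 (C = 7 + 60 = 67)
(C + 40)² = (67 + 40)² = 107² = 11449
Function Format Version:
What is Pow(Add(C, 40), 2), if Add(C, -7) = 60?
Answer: 11449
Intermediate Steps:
C = 67 (C = Add(7, 60) = 67)
Pow(Add(C, 40), 2) = Pow(Add(67, 40), 2) = Pow(107, 2) = 11449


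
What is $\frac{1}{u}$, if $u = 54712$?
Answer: $\frac{1}{54712} \approx 1.8278 \cdot 10^{-5}$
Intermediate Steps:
$\frac{1}{u} = \frac{1}{54712}$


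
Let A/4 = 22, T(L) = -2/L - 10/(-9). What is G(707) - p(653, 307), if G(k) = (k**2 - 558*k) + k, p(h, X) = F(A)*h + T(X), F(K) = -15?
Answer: 320076683/2763 ≈ 1.1584e+5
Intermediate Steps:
T(L) = 10/9 - 2/L (T(L) = -2/L - 10*(-1/9) = -2/L + 10/9 = 10/9 - 2/L)
A = 88 (A = 4*22 = 88)
p(h, X) = 10/9 - 15*h - 2/X (p(h, X) = -15*h + (10/9 - 2/X) = 10/9 - 15*h - 2/X)
G(k) = k**2 - 557*k
G(707) - p(653, 307) = 707*(-557 + 707) - (10/9 - 15*653 - 2/307) = 707*150 - (10/9 - 9795 - 2*1/307) = 106050 - (10/9 - 9795 - 2/307) = 106050 - 1*(-27060533/2763) = 106050 + 27060533/2763 = 320076683/2763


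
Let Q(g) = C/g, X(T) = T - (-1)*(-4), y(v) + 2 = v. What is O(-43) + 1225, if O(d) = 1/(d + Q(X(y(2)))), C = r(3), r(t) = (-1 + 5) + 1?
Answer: 216821/177 ≈ 1225.0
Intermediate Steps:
r(t) = 5 (r(t) = 4 + 1 = 5)
y(v) = -2 + v
X(T) = -4 + T (X(T) = T - 1*4 = T - 4 = -4 + T)
C = 5
Q(g) = 5/g
O(d) = 1/(-5/4 + d) (O(d) = 1/(d + 5/(-4 + (-2 + 2))) = 1/(d + 5/(-4 + 0)) = 1/(d + 5/(-4)) = 1/(d + 5*(-¼)) = 1/(d - 5/4) = 1/(-5/4 + d))
O(-43) + 1225 = 4/(-5 + 4*(-43)) + 1225 = 4/(-5 - 172) + 1225 = 4/(-177) + 1225 = 4*(-1/177) + 1225 = -4/177 + 1225 = 216821/177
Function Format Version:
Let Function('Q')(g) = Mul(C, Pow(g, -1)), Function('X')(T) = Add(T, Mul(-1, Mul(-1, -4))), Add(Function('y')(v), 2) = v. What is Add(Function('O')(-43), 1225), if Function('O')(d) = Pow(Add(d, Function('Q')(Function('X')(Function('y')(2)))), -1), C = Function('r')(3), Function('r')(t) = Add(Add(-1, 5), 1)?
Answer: Rational(216821, 177) ≈ 1225.0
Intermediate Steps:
Function('r')(t) = 5 (Function('r')(t) = Add(4, 1) = 5)
Function('y')(v) = Add(-2, v)
Function('X')(T) = Add(-4, T) (Function('X')(T) = Add(T, Mul(-1, 4)) = Add(T, -4) = Add(-4, T))
C = 5
Function('Q')(g) = Mul(5, Pow(g, -1))
Function('O')(d) = Pow(Add(Rational(-5, 4), d), -1) (Function('O')(d) = Pow(Add(d, Mul(5, Pow(Add(-4, Add(-2, 2)), -1))), -1) = Pow(Add(d, Mul(5, Pow(Add(-4, 0), -1))), -1) = Pow(Add(d, Mul(5, Pow(-4, -1))), -1) = Pow(Add(d, Mul(5, Rational(-1, 4))), -1) = Pow(Add(d, Rational(-5, 4)), -1) = Pow(Add(Rational(-5, 4), d), -1))
Add(Function('O')(-43), 1225) = Add(Mul(4, Pow(Add(-5, Mul(4, -43)), -1)), 1225) = Add(Mul(4, Pow(Add(-5, -172), -1)), 1225) = Add(Mul(4, Pow(-177, -1)), 1225) = Add(Mul(4, Rational(-1, 177)), 1225) = Add(Rational(-4, 177), 1225) = Rational(216821, 177)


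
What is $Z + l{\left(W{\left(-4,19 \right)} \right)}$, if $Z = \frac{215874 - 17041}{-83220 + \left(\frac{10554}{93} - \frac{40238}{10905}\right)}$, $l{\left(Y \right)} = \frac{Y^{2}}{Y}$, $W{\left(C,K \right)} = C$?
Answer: $- \frac{179599772567}{28095820688} \approx -6.3924$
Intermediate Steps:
$l{\left(Y \right)} = Y$
$Z = - \frac{67216489815}{28095820688}$ ($Z = \frac{198833}{-83220 + \left(10554 \cdot \frac{1}{93} - \frac{40238}{10905}\right)} = \frac{198833}{-83220 + \left(\frac{3518}{31} - \frac{40238}{10905}\right)} = \frac{198833}{-83220 + \frac{37116412}{338055}} = \frac{198833}{- \frac{28095820688}{338055}} = 198833 \left(- \frac{338055}{28095820688}\right) = - \frac{67216489815}{28095820688} \approx -2.3924$)
$Z + l{\left(W{\left(-4,19 \right)} \right)} = - \frac{67216489815}{28095820688} - 4 = - \frac{179599772567}{28095820688}$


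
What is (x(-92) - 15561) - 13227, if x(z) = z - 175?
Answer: -29055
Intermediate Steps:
x(z) = -175 + z
(x(-92) - 15561) - 13227 = ((-175 - 92) - 15561) - 13227 = (-267 - 15561) - 13227 = -15828 - 13227 = -29055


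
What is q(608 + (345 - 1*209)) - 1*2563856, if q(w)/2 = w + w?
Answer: -2560880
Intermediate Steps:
q(w) = 4*w (q(w) = 2*(w + w) = 2*(2*w) = 4*w)
q(608 + (345 - 1*209)) - 1*2563856 = 4*(608 + (345 - 1*209)) - 1*2563856 = 4*(608 + (345 - 209)) - 2563856 = 4*(608 + 136) - 2563856 = 4*744 - 2563856 = 2976 - 2563856 = -2560880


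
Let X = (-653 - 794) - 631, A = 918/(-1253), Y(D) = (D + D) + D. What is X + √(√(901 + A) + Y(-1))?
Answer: -2078 + √(-4710027 + 1253*√1413427855)/1253 ≈ -2072.8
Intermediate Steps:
Y(D) = 3*D (Y(D) = 2*D + D = 3*D)
A = -918/1253 (A = 918*(-1/1253) = -918/1253 ≈ -0.73264)
X = -2078 (X = -1447 - 631 = -2078)
X + √(√(901 + A) + Y(-1)) = -2078 + √(√(901 - 918/1253) + 3*(-1)) = -2078 + √(√(1128035/1253) - 3) = -2078 + √(√1413427855/1253 - 3) = -2078 + √(-3 + √1413427855/1253)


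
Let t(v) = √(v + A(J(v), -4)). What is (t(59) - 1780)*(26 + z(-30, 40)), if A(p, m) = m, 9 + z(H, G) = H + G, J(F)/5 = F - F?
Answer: -48060 + 27*√55 ≈ -47860.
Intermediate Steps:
J(F) = 0 (J(F) = 5*(F - F) = 5*0 = 0)
z(H, G) = -9 + G + H (z(H, G) = -9 + (H + G) = -9 + (G + H) = -9 + G + H)
t(v) = √(-4 + v) (t(v) = √(v - 4) = √(-4 + v))
(t(59) - 1780)*(26 + z(-30, 40)) = (√(-4 + 59) - 1780)*(26 + (-9 + 40 - 30)) = (√55 - 1780)*(26 + 1) = (-1780 + √55)*27 = -48060 + 27*√55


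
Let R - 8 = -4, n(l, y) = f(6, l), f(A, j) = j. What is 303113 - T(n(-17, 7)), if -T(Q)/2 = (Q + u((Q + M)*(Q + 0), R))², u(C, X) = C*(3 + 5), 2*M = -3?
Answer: 12793115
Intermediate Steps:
n(l, y) = l
R = 4 (R = 8 - 4 = 4)
M = -3/2 (M = (½)*(-3) = -3/2 ≈ -1.5000)
u(C, X) = 8*C (u(C, X) = C*8 = 8*C)
T(Q) = -2*(Q + 8*Q*(-3/2 + Q))² (T(Q) = -2*(Q + 8*((Q - 3/2)*(Q + 0)))² = -2*(Q + 8*((-3/2 + Q)*Q))² = -2*(Q + 8*(Q*(-3/2 + Q)))² = -2*(Q + 8*Q*(-3/2 + Q))²)
303113 - T(n(-17, 7)) = 303113 - (-2)*(-17)²*(-11 + 8*(-17))² = 303113 - (-2)*289*(-11 - 136)² = 303113 - (-2)*289*(-147)² = 303113 - (-2)*289*21609 = 303113 - 1*(-12490002) = 303113 + 12490002 = 12793115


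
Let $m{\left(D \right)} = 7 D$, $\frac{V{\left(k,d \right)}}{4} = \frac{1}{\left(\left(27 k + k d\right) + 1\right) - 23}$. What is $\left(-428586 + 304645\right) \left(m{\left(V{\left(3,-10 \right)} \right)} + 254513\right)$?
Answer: $- \frac{914796746605}{29} \approx -3.1545 \cdot 10^{10}$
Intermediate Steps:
$V{\left(k,d \right)} = \frac{4}{-22 + 27 k + d k}$ ($V{\left(k,d \right)} = \frac{4}{\left(\left(27 k + k d\right) + 1\right) - 23} = \frac{4}{\left(\left(27 k + d k\right) + 1\right) - 23} = \frac{4}{\left(1 + 27 k + d k\right) - 23} = \frac{4}{-22 + 27 k + d k}$)
$\left(-428586 + 304645\right) \left(m{\left(V{\left(3,-10 \right)} \right)} + 254513\right) = \left(-428586 + 304645\right) \left(7 \frac{4}{-22 + 27 \cdot 3 - 30} + 254513\right) = - 123941 \left(7 \frac{4}{-22 + 81 - 30} + 254513\right) = - 123941 \left(7 \cdot \frac{4}{29} + 254513\right) = - 123941 \left(\frac{28}{29} + 254513\right) = \left(-123941\right) \frac{7380905}{29} = - \frac{914796746605}{29}$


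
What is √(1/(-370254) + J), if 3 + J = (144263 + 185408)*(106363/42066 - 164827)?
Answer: 7*I*√207569389982836043314472289/432641799 ≈ 2.331e+5*I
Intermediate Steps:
J = -2285775928850147/42066 (J = -3 + (144263 + 185408)*(106363/42066 - 164827) = -3 + 329671*(106363*(1/42066) - 164827) = -3 + 329671*(106363/42066 - 164827) = -3 + 329671*(-6933506219/42066) = -3 - 2285775928723949/42066 = -2285775928850147/42066 ≈ -5.4338e+10)
√(1/(-370254) + J) = √(1/(-370254) - 2285775928850147/42066) = √(-1/370254 - 2285775928850147/42066) = √(-70526473396706864117/1297925397) = 7*I*√207569389982836043314472289/432641799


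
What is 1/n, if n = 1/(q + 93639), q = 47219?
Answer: 140858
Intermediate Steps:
n = 1/140858 (n = 1/(47219 + 93639) = 1/140858 ≈ 7.0993e-6)
1/n = 1/(1/140858) = 140858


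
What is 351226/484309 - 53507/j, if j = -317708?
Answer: 137501231671/153868843772 ≈ 0.89363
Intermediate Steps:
351226/484309 - 53507/j = 351226/484309 - 53507/(-317708) = 351226*(1/484309) - 53507*(-1/317708) = 351226/484309 + 53507/317708 = 137501231671/153868843772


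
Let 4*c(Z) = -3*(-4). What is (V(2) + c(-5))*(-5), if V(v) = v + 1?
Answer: -30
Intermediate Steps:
V(v) = 1 + v
c(Z) = 3 (c(Z) = (-3*(-4))/4 = (¼)*12 = 3)
(V(2) + c(-5))*(-5) = ((1 + 2) + 3)*(-5) = (3 + 3)*(-5) = 6*(-5) = -30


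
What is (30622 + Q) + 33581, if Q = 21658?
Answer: 85861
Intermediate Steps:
(30622 + Q) + 33581 = (30622 + 21658) + 33581 = 52280 + 33581 = 85861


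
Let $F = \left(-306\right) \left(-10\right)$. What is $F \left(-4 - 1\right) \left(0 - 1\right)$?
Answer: $15300$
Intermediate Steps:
$F = 3060$
$F \left(-4 - 1\right) \left(0 - 1\right) = 3060 \left(-4 - 1\right) \left(0 - 1\right) = 3060 \left(\left(-5\right) \left(-1\right)\right) = 3060 \cdot 5 = 15300$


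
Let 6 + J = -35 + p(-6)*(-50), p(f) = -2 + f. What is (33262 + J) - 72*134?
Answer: 23973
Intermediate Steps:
J = 359 (J = -6 + (-35 + (-2 - 6)*(-50)) = -6 + (-35 - 8*(-50)) = -6 + (-35 + 400) = -6 + 365 = 359)
(33262 + J) - 72*134 = (33262 + 359) - 72*134 = 33621 - 9648 = 23973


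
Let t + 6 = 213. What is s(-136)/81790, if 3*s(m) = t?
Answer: 69/81790 ≈ 0.00084362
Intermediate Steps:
t = 207 (t = -6 + 213 = 207)
s(m) = 69 (s(m) = (1/3)*207 = 69)
s(-136)/81790 = 69/81790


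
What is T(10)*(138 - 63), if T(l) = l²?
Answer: 7500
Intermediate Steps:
T(10)*(138 - 63) = 10²*(138 - 63) = 100*75 = 7500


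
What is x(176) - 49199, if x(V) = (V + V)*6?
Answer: -47087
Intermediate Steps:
x(V) = 12*V (x(V) = (2*V)*6 = 12*V)
x(176) - 49199 = 12*176 - 49199 = 2112 - 49199 = -47087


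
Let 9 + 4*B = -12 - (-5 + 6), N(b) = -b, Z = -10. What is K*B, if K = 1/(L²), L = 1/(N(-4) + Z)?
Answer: -198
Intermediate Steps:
L = -⅙ (L = 1/(-1*(-4) - 10) = 1/(4 - 10) = 1/(-6) = -⅙ ≈ -0.16667)
B = -11/2 (B = -9/4 + (-12 - (-5 + 6))/4 = -9/4 + (-12 - 1*1)/4 = -9/4 + (-12 - 1)/4 = -9/4 + (¼)*(-13) = -9/4 - 13/4 = -11/2 ≈ -5.5000)
K = 36 (K = 1/((-⅙)²) = 1/(1/36) = 36)
K*B = 36*(-11/2) = -198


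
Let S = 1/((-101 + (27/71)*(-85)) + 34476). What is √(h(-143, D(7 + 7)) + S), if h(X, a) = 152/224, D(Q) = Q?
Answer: √197694801480995/17068310 ≈ 0.82377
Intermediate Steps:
h(X, a) = 19/28 (h(X, a) = 152*(1/224) = 19/28)
S = 71/2438330 (S = 1/((-101 + (27*(1/71))*(-85)) + 34476) = 1/((-101 + (27/71)*(-85)) + 34476) = 1/((-101 - 2295/71) + 34476) = 1/(-9466/71 + 34476) = 1/(2438330/71) = 71/2438330 ≈ 2.9118e-5)
√(h(-143, D(7 + 7)) + S) = √(19/28 + 71/2438330) = √(23165129/34136620) = √197694801480995/17068310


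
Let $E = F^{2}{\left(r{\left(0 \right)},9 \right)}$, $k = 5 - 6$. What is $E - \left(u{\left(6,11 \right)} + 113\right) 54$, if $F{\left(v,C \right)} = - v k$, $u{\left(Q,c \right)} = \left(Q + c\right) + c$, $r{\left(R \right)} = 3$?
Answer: $-7605$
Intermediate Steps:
$k = -1$ ($k = 5 - 6 = -1$)
$u{\left(Q,c \right)} = Q + 2 c$
$F{\left(v,C \right)} = v$ ($F{\left(v,C \right)} = - v \left(-1\right) = v$)
$E = 9$ ($E = 3^{2} = 9$)
$E - \left(u{\left(6,11 \right)} + 113\right) 54 = 9 - \left(\left(6 + 2 \cdot 11\right) + 113\right) 54 = 9 - \left(\left(6 + 22\right) + 113\right) 54 = 9 - \left(28 + 113\right) 54 = 9 - 141 \cdot 54 = 9 - 7614 = -7605$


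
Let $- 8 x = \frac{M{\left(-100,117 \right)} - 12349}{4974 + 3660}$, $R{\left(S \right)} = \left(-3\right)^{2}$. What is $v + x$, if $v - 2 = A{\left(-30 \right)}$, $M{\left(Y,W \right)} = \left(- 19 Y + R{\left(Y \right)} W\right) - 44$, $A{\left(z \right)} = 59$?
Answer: $\frac{263927}{4317} \approx 61.137$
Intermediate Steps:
$R{\left(S \right)} = 9$
$M{\left(Y,W \right)} = -44 - 19 Y + 9 W$ ($M{\left(Y,W \right)} = \left(- 19 Y + 9 W\right) - 44 = -44 - 19 Y + 9 W$)
$v = 61$ ($v = 2 + 59 = 61$)
$x = \frac{590}{4317}$ ($x = - \frac{\left(\left(-44 - -1900 + 9 \cdot 117\right) - 12349\right) \frac{1}{4974 + 3660}}{8} = - \frac{\left(\left(-44 + 1900 + 1053\right) - 12349\right) \frac{1}{8634}}{8} = - \frac{\left(2909 - 12349\right) \frac{1}{8634}}{8} = - \frac{\left(-9440\right) \frac{1}{8634}}{8} = \left(- \frac{1}{8}\right) \left(- \frac{4720}{4317}\right) = \frac{590}{4317} \approx 0.13667$)
$v + x = 61 + \frac{590}{4317} = \frac{263927}{4317}$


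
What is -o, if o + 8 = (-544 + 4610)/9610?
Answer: 36407/4805 ≈ 7.5769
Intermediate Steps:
o = -36407/4805 (o = -8 + (-544 + 4610)/9610 = -8 + 4066*(1/9610) = -8 + 2033/4805 = -36407/4805 ≈ -7.5769)
-o = -1*(-36407/4805) = 36407/4805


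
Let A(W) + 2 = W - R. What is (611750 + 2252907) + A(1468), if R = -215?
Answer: 2866338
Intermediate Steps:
A(W) = 213 + W (A(W) = -2 + (W - 1*(-215)) = -2 + (W + 215) = -2 + (215 + W) = 213 + W)
(611750 + 2252907) + A(1468) = (611750 + 2252907) + (213 + 1468) = 2864657 + 1681 = 2866338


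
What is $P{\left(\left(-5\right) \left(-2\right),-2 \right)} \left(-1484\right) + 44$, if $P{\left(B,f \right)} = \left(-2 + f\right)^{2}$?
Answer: $-23700$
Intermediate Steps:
$P{\left(\left(-5\right) \left(-2\right),-2 \right)} \left(-1484\right) + 44 = \left(-2 - 2\right)^{2} \left(-1484\right) + 44 = \left(-4\right)^{2} \left(-1484\right) + 44 = 16 \left(-1484\right) + 44 = -23744 + 44 = -23700$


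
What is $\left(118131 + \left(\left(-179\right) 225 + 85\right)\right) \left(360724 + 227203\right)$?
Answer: $45823618307$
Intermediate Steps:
$\left(118131 + \left(\left(-179\right) 225 + 85\right)\right) \left(360724 + 227203\right) = \left(118131 + \left(-40275 + 85\right)\right) 587927 = \left(118131 - 40190\right) 587927 = 77941 \cdot 587927 = 45823618307$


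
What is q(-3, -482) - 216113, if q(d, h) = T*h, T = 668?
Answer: -538089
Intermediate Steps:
q(d, h) = 668*h
q(-3, -482) - 216113 = 668*(-482) - 216113 = -321976 - 216113 = -538089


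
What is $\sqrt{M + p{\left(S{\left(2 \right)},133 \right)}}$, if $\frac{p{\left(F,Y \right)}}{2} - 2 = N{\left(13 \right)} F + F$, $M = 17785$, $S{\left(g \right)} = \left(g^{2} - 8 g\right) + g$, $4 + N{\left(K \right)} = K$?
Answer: $\sqrt{17589} \approx 132.62$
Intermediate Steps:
$N{\left(K \right)} = -4 + K$
$S{\left(g \right)} = g^{2} - 7 g$
$p{\left(F,Y \right)} = 4 + 20 F$ ($p{\left(F,Y \right)} = 4 + 2 \left(\left(-4 + 13\right) F + F\right) = 4 + 2 \left(9 F + F\right) = 4 + 2 \cdot 10 F = 4 + 20 F$)
$\sqrt{M + p{\left(S{\left(2 \right)},133 \right)}} = \sqrt{17785 + \left(4 + 20 \cdot 2 \left(-7 + 2\right)\right)} = \sqrt{17785 + \left(4 + 20 \cdot 2 \left(-5\right)\right)} = \sqrt{17785 + \left(4 + 20 \left(-10\right)\right)} = \sqrt{17785 + \left(4 - 200\right)} = \sqrt{17785 - 196} = \sqrt{17589}$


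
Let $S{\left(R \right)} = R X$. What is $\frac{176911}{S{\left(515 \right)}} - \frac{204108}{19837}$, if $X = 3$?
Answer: $\frac{3194036647}{30648165} \approx 104.22$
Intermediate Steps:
$S{\left(R \right)} = 3 R$ ($S{\left(R \right)} = R 3 = 3 R$)
$\frac{176911}{S{\left(515 \right)}} - \frac{204108}{19837} = \frac{176911}{3 \cdot 515} - \frac{204108}{19837} = \frac{176911}{1545} - \frac{204108}{19837} = \frac{3194036647}{30648165}$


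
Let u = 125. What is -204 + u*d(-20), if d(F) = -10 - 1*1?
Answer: -1579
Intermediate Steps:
d(F) = -11 (d(F) = -10 - 1 = -11)
-204 + u*d(-20) = -204 + 125*(-11) = -204 - 1375 = -1579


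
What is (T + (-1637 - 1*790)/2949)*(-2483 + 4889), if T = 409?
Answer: 965378628/983 ≈ 9.8207e+5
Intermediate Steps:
(T + (-1637 - 1*790)/2949)*(-2483 + 4889) = (409 + (-1637 - 1*790)/2949)*(-2483 + 4889) = (409 + (-1637 - 790)*(1/2949))*2406 = (409 - 2427*1/2949)*2406 = (409 - 809/983)*2406 = (401238/983)*2406 = 965378628/983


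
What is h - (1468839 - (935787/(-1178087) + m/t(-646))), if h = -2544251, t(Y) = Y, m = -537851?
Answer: -3053505845851545/761044202 ≈ -4.0123e+6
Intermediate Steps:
h - (1468839 - (935787/(-1178087) + m/t(-646))) = -2544251 - (1468839 - (935787/(-1178087) - 537851/(-646))) = -2544251 - (1468839 - (935787*(-1/1178087) - 537851*(-1/646))) = -2544251 - (1468839 - (-935787/1178087 + 537851/646)) = -2544251 - (1468839 - 1*633030752635/761044202) = -2544251 - (1468839 - 633030752635/761044202) = -2544251 - 1*1117218373868843/761044202 = -2544251 - 1117218373868843/761044202 = -3053505845851545/761044202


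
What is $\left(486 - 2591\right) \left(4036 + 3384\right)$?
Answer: $-15619100$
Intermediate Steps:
$\left(486 - 2591\right) \left(4036 + 3384\right) = \left(-2105\right) 7420 = -15619100$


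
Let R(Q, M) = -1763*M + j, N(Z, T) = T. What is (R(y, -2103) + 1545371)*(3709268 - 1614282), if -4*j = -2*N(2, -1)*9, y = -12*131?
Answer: 11004868231123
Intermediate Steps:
y = -1572
j = -9/2 (j = -(-2*(-1))*9/4 = -9/2 ≈ -4.5000)
R(Q, M) = -9/2 - 1763*M (R(Q, M) = -1763*M - 9/2 = -9/2 - 1763*M)
(R(y, -2103) + 1545371)*(3709268 - 1614282) = ((-9/2 - 1763*(-2103)) + 1545371)*(3709268 - 1614282) = ((-9/2 + 3707589) + 1545371)*2094986 = (7415169/2 + 1545371)*2094986 = (10505911/2)*2094986 = 11004868231123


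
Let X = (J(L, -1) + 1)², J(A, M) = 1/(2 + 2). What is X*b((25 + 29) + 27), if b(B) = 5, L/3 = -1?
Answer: 125/16 ≈ 7.8125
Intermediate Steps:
L = -3 (L = 3*(-1) = -3)
J(A, M) = ¼ (J(A, M) = 1/4 = ¼)
X = 25/16 (X = (¼ + 1)² = (5/4)² = 25/16 ≈ 1.5625)
X*b((25 + 29) + 27) = (25/16)*5 = 125/16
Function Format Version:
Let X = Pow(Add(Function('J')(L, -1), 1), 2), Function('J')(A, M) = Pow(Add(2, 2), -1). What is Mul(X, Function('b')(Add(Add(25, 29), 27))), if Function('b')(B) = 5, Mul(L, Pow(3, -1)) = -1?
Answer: Rational(125, 16) ≈ 7.8125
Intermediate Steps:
L = -3 (L = Mul(3, -1) = -3)
Function('J')(A, M) = Rational(1, 4) (Function('J')(A, M) = Pow(4, -1) = Rational(1, 4))
X = Rational(25, 16) (X = Pow(Add(Rational(1, 4), 1), 2) = Pow(Rational(5, 4), 2) = Rational(25, 16) ≈ 1.5625)
Mul(X, Function('b')(Add(Add(25, 29), 27))) = Mul(Rational(25, 16), 5) = Rational(125, 16)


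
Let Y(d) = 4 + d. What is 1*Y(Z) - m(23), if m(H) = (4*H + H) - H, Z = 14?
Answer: -74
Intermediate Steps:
m(H) = 4*H (m(H) = 5*H - H = 4*H)
1*Y(Z) - m(23) = 1*(4 + 14) - 4*23 = 1*18 - 1*92 = 18 - 92 = -74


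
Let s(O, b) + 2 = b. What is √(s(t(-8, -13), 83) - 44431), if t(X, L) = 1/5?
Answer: 5*I*√1774 ≈ 210.59*I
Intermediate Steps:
t(X, L) = ⅕
s(O, b) = -2 + b
√(s(t(-8, -13), 83) - 44431) = √((-2 + 83) - 44431) = √(81 - 44431) = √(-44350) = 5*I*√1774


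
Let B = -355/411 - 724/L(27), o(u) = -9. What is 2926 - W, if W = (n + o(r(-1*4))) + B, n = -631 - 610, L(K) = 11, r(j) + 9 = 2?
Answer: 19181165/4521 ≈ 4242.7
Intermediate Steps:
r(j) = -7 (r(j) = -9 + 2 = -7)
B = -301469/4521 (B = -355/411 - 724/11 = -301469/4521 ≈ -66.682)
n = -1241
W = -5952719/4521 (W = (-1241 - 9) - 301469/4521 = -1250 - 301469/4521 = -5952719/4521 ≈ -1316.7)
2926 - W = 2926 - 1*(-5952719/4521) = 2926 + 5952719/4521 = 19181165/4521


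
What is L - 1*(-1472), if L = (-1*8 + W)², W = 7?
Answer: 1473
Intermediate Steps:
L = 1 (L = (-1*8 + 7)² = (-8 + 7)² = (-1)² = 1)
L - 1*(-1472) = 1 - 1*(-1472) = 1 + 1472 = 1473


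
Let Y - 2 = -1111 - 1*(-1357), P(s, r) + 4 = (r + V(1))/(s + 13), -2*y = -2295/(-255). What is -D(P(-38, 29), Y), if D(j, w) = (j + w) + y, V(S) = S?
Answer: -2383/10 ≈ -238.30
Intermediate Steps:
y = -9/2 (y = -(-2295)/(2*(-255)) = -(-2295)*(-1)/(2*255) = -½*9 = -9/2 ≈ -4.5000)
P(s, r) = -4 + (1 + r)/(13 + s) (P(s, r) = -4 + (r + 1)/(s + 13) = -4 + (1 + r)/(13 + s))
Y = 248 (Y = 2 + (-1111 - 1*(-1357)) = 2 + (-1111 + 1357) = 2 + 246 = 248)
D(j, w) = -9/2 + j + w (D(j, w) = (j + w) - 9/2 = -9/2 + j + w)
-D(P(-38, 29), Y) = -(-9/2 + (-51 + 29 - 4*(-38))/(13 - 38) + 248) = -(-9/2 + (-51 + 29 + 152)/(-25) + 248) = -(-9/2 - 1/25*130 + 248) = -(-9/2 - 26/5 + 248) = -1*2383/10 = -2383/10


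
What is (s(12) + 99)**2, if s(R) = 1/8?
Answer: 628849/64 ≈ 9825.8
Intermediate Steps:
s(R) = 1/8
(s(12) + 99)**2 = (1/8 + 99)**2 = (793/8)**2 = 628849/64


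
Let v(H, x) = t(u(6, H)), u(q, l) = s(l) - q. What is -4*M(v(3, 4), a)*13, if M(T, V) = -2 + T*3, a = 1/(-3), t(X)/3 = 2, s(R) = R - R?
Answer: -832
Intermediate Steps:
s(R) = 0
u(q, l) = -q (u(q, l) = 0 - q = -q)
t(X) = 6 (t(X) = 3*2 = 6)
v(H, x) = 6
a = -⅓ ≈ -0.33333
M(T, V) = -2 + 3*T
-4*M(v(3, 4), a)*13 = -4*(-2 + 3*6)*13 = -4*(-2 + 18)*13 = -4*16*13 = -64*13 = -832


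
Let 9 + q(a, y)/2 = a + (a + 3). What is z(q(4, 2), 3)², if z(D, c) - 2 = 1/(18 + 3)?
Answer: 1849/441 ≈ 4.1927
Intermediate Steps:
q(a, y) = -12 + 4*a (q(a, y) = -18 + 2*(a + (a + 3)) = -18 + 2*(a + (3 + a)) = -18 + 2*(3 + 2*a) = -18 + (6 + 4*a) = -12 + 4*a)
z(D, c) = 43/21 (z(D, c) = 2 + 1/(18 + 3) = 2 + 1/21 = 43/21)
z(q(4, 2), 3)² = (43/21)² = 1849/441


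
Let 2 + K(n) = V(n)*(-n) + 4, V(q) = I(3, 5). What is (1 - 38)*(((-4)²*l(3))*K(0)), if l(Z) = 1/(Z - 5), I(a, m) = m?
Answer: 592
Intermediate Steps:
V(q) = 5
K(n) = 2 - 5*n (K(n) = -2 + (5*(-n) + 4) = -2 + (-5*n + 4) = -2 + (4 - 5*n) = 2 - 5*n)
l(Z) = 1/(-5 + Z)
(1 - 38)*(((-4)²*l(3))*K(0)) = (1 - 38)*(((-4)²/(-5 + 3))*(2 - 5*0)) = -37*16/(-2)*(2 + 0) = -37*16*(-½)*2 = -(-296)*2 = -37*(-16) = 592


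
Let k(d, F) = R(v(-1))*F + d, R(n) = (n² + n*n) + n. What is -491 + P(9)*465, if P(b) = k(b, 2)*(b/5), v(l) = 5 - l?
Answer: 137614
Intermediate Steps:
R(n) = n + 2*n² (R(n) = (n² + n²) + n = 2*n² + n = n + 2*n²)
k(d, F) = d + 78*F (k(d, F) = ((5 - 1*(-1))*(1 + 2*(5 - 1*(-1))))*F + d = ((5 + 1)*(1 + 2*(5 + 1)))*F + d = (6*(1 + 2*6))*F + d = (6*(1 + 12))*F + d = (6*13)*F + d = 78*F + d = d + 78*F)
P(b) = b*(156 + b)/5 (P(b) = (b + 78*2)*(b/5) = (b + 156)*(b*(⅕)) = (156 + b)*(b/5) = b*(156 + b)/5)
-491 + P(9)*465 = -491 + ((⅕)*9*(156 + 9))*465 = -491 + ((⅕)*9*165)*465 = -491 + 297*465 = -491 + 138105 = 137614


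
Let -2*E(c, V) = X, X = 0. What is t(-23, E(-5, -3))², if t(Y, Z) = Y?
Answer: 529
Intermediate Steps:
E(c, V) = 0 (E(c, V) = -½*0 = 0)
t(-23, E(-5, -3))² = (-23)² = 529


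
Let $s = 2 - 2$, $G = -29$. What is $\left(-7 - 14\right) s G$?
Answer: $0$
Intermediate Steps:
$s = 0$ ($s = 2 - 2 = 0$)
$\left(-7 - 14\right) s G = \left(-7 - 14\right) 0 \left(-29\right) = \left(-21\right) 0 \left(-29\right) = 0 \left(-29\right) = 0$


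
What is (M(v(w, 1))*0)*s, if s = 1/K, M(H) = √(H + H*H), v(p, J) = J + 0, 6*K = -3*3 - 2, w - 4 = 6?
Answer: 0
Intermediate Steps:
w = 10 (w = 4 + 6 = 10)
K = -11/6 (K = (-3*3 - 2)/6 = (-9 - 2)/6 = (⅙)*(-11) = -11/6 ≈ -1.8333)
v(p, J) = J
M(H) = √(H + H²)
s = -6/11 (s = 1/(-11/6) = -6/11 ≈ -0.54545)
(M(v(w, 1))*0)*s = (√(1*(1 + 1))*0)*(-6/11) = (√(1*2)*0)*(-6/11) = (√2*0)*(-6/11) = 0*(-6/11) = 0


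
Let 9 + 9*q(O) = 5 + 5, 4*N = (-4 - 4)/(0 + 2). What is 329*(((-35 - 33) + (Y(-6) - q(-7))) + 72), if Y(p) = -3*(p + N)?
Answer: 73696/9 ≈ 8188.4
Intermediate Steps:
N = -1 (N = ((-4 - 4)/(0 + 2))/4 = (-8/2)/4 = (-8*½)/4 = (¼)*(-4) = -1)
q(O) = ⅑ (q(O) = -1 + (5 + 5)/9 = -1 + (⅑)*10 = -1 + 10/9 = ⅑)
Y(p) = 3 - 3*p (Y(p) = -3*(p - 1) = -3*(-1 + p) = 3 - 3*p)
329*(((-35 - 33) + (Y(-6) - q(-7))) + 72) = 329*(((-35 - 33) + ((3 - 3*(-6)) - 1*⅑)) + 72) = 329*((-68 + ((3 + 18) - ⅑)) + 72) = 329*((-68 + (21 - ⅑)) + 72) = 329*((-68 + 188/9) + 72) = 329*(-424/9 + 72) = 329*(224/9) = 73696/9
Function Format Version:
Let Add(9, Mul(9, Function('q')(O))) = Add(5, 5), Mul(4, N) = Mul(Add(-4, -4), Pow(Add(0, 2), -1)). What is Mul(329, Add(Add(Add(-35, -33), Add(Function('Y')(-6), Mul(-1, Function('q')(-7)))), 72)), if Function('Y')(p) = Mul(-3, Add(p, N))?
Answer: Rational(73696, 9) ≈ 8188.4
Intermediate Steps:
N = -1 (N = Mul(Rational(1, 4), Mul(Add(-4, -4), Pow(Add(0, 2), -1))) = Mul(Rational(1, 4), Mul(-8, Pow(2, -1))) = Mul(Rational(1, 4), Mul(-8, Rational(1, 2))) = Mul(Rational(1, 4), -4) = -1)
Function('q')(O) = Rational(1, 9) (Function('q')(O) = Add(-1, Mul(Rational(1, 9), Add(5, 5))) = Add(-1, Mul(Rational(1, 9), 10)) = Add(-1, Rational(10, 9)) = Rational(1, 9))
Function('Y')(p) = Add(3, Mul(-3, p)) (Function('Y')(p) = Mul(-3, Add(p, -1)) = Mul(-3, Add(-1, p)) = Add(3, Mul(-3, p)))
Mul(329, Add(Add(Add(-35, -33), Add(Function('Y')(-6), Mul(-1, Function('q')(-7)))), 72)) = Mul(329, Add(Add(Add(-35, -33), Add(Add(3, Mul(-3, -6)), Mul(-1, Rational(1, 9)))), 72)) = Mul(329, Add(Add(-68, Add(Add(3, 18), Rational(-1, 9))), 72)) = Mul(329, Add(Add(-68, Add(21, Rational(-1, 9))), 72)) = Mul(329, Add(Add(-68, Rational(188, 9)), 72)) = Mul(329, Add(Rational(-424, 9), 72)) = Mul(329, Rational(224, 9)) = Rational(73696, 9)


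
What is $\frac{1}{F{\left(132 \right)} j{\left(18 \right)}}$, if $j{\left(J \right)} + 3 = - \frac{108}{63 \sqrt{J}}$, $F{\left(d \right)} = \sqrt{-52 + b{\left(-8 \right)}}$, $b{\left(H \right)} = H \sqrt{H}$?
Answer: $- \frac{7}{2 \sqrt{-13 - 4 i \sqrt{2}} \left(21 + 2 \sqrt{2}\right)} \approx -0.0079493 - 0.038191 i$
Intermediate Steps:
$b{\left(H \right)} = H^{\frac{3}{2}}$
$F{\left(d \right)} = \sqrt{-52 - 16 i \sqrt{2}}$ ($F{\left(d \right)} = \sqrt{-52 + \left(-8\right)^{\frac{3}{2}}} = \sqrt{-52 - 16 i \sqrt{2}}$)
$j{\left(J \right)} = -3 - \frac{12}{7 \sqrt{J}}$ ($j{\left(J \right)} = -3 - \frac{108}{63 \sqrt{J}} = -3 - 108 \frac{1}{63 \sqrt{J}} = -3 - \frac{12}{7 \sqrt{J}}$)
$\frac{1}{F{\left(132 \right)} j{\left(18 \right)}} = \frac{1}{2 \sqrt{-13 - 4 i \sqrt{2}} \left(-3 - \frac{12}{7 \cdot 3 \sqrt{2}}\right)} = \frac{\frac{1}{2} \frac{1}{\sqrt{-13 - 4 i \sqrt{2}}}}{-3 - \frac{12 \frac{\sqrt{2}}{6}}{7}} = \frac{\frac{1}{2} \frac{1}{\sqrt{-13 - 4 i \sqrt{2}}}}{-3 - \frac{2 \sqrt{2}}{7}} = \frac{1}{2 \sqrt{-13 - 4 i \sqrt{2}} \left(-3 - \frac{2 \sqrt{2}}{7}\right)}$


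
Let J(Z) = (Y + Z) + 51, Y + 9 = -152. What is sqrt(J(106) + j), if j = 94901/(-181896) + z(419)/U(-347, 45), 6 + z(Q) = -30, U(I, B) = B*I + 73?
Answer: I*sqrt(2257472314212636378)/706756908 ≈ 2.1259*I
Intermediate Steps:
Y = -161 (Y = -9 - 152 = -161)
U(I, B) = 73 + B*I
z(Q) = -36 (z(Q) = -6 - 30 = -36)
J(Z) = -110 + Z (J(Z) = (-161 + Z) + 51 = -110 + Z)
j = -734201543/1413513816 (j = 94901/(-181896) - 36/(73 + 45*(-347)) = 94901*(-1/181896) - 36/(73 - 15615) = -94901/181896 - 36/(-15542) = -94901/181896 - 36*(-1/15542) = -94901/181896 + 18/7771 = -734201543/1413513816 ≈ -0.51942)
sqrt(J(106) + j) = sqrt((-110 + 106) - 734201543/1413513816) = sqrt(-4 - 734201543/1413513816) = sqrt(-6388256807/1413513816) = I*sqrt(2257472314212636378)/706756908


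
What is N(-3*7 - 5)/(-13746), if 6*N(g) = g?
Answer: 13/41238 ≈ 0.00031524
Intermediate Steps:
N(g) = g/6
N(-3*7 - 5)/(-13746) = ((-3*7 - 5)/6)/(-13746) = ((-21 - 5)/6)*(-1/13746) = ((1/6)*(-26))*(-1/13746) = -13/3*(-1/13746) = 13/41238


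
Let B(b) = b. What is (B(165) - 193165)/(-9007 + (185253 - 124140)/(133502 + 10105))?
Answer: 1154839625/53891964 ≈ 21.429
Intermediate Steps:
(B(165) - 193165)/(-9007 + (185253 - 124140)/(133502 + 10105)) = (165 - 193165)/(-9007 + (185253 - 124140)/(133502 + 10105)) = -193000/(-9007 + 61113/143607) = -193000/(-9007 + 61113*(1/143607)) = -193000/(-9007 + 20371/47869) = -193000/(-431135712/47869) = -193000*(-47869/431135712) = 1154839625/53891964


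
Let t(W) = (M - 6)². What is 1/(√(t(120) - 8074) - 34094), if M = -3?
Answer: -34094/1162408829 - I*√7993/1162408829 ≈ -2.933e-5 - 7.6912e-8*I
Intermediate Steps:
t(W) = 81 (t(W) = (-3 - 6)² = (-9)² = 81)
1/(√(t(120) - 8074) - 34094) = 1/(√(81 - 8074) - 34094) = 1/(√(-7993) - 34094) = 1/(I*√7993 - 34094) = 1/(-34094 + I*√7993)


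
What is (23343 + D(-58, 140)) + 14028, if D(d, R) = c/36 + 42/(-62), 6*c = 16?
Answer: 31279022/837 ≈ 37370.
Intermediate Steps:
c = 8/3 (c = (⅙)*16 = 8/3 ≈ 2.6667)
D(d, R) = -505/837 (D(d, R) = (8/3)/36 + 42/(-62) = (8/3)*(1/36) + 42*(-1/62) = 2/27 - 21/31 = -505/837)
(23343 + D(-58, 140)) + 14028 = (23343 - 505/837) + 14028 = 19537586/837 + 14028 = 31279022/837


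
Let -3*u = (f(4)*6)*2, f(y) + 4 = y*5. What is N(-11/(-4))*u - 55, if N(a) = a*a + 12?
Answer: -1307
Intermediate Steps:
f(y) = -4 + 5*y (f(y) = -4 + y*5 = -4 + 5*y)
u = -64 (u = -(-4 + 5*4)*6*2/3 = -(-4 + 20)*6*2/3 = -16*6*2/3 = -32*2 = -⅓*192 = -64)
N(a) = 12 + a² (N(a) = a² + 12 = 12 + a²)
N(-11/(-4))*u - 55 = (12 + (-11/(-4))²)*(-64) - 55 = (12 + (-11*(-¼))²)*(-64) - 55 = (12 + (11/4)²)*(-64) - 55 = (12 + 121/16)*(-64) - 55 = (313/16)*(-64) - 55 = -1252 - 55 = -1307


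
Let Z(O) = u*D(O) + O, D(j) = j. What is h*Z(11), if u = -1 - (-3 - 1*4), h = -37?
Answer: -2849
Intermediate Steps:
u = 6 (u = -1 - (-3 - 4) = -1 - 1*(-7) = -1 + 7 = 6)
Z(O) = 7*O (Z(O) = 6*O + O = 7*O)
h*Z(11) = -259*11 = -37*77 = -2849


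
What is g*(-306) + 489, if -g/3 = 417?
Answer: 383295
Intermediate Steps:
g = -1251 (g = -3*417 = -1251)
g*(-306) + 489 = -1251*(-306) + 489 = 382806 + 489 = 383295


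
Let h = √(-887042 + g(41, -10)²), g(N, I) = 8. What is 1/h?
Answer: -I*√886978/886978 ≈ -0.0010618*I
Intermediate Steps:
h = I*√886978 (h = √(-887042 + 8²) = √(-887042 + 64) = √(-886978) = I*√886978 ≈ 941.79*I)
1/h = 1/(I*√886978) = -I*√886978/886978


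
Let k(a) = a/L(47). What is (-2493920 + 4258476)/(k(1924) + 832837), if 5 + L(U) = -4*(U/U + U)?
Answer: 347617532/164066965 ≈ 2.1188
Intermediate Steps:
L(U) = -9 - 4*U (L(U) = -5 - 4*(U/U + U) = -5 - 4*(1 + U) = -5 + (-4 - 4*U) = -9 - 4*U)
k(a) = -a/197 (k(a) = a/(-9 - 4*47) = a/(-9 - 188) = a/(-197) = a*(-1/197) = -a/197)
(-2493920 + 4258476)/(k(1924) + 832837) = (-2493920 + 4258476)/(-1/197*1924 + 832837) = 1764556/(-1924/197 + 832837) = 1764556/(164066965/197) = 1764556*(197/164066965) = 347617532/164066965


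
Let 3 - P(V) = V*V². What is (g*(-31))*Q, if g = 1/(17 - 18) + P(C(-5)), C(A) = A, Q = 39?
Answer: -153543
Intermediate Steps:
P(V) = 3 - V³ (P(V) = 3 - V*V² = 3 - V³)
g = 127 (g = 1/(17 - 18) + (3 - 1*(-5)³) = 1/(-1) + (3 - 1*(-125)) = -1 + (3 + 125) = -1 + 128 = 127)
(g*(-31))*Q = (127*(-31))*39 = -3937*39 = -153543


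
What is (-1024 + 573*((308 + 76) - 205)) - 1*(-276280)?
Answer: 377823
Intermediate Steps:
(-1024 + 573*((308 + 76) - 205)) - 1*(-276280) = (-1024 + 573*(384 - 205)) + 276280 = (-1024 + 573*179) + 276280 = (-1024 + 102567) + 276280 = 101543 + 276280 = 377823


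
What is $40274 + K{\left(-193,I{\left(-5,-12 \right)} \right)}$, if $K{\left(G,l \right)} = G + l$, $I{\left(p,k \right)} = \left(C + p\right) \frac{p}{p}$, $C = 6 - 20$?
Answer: $40062$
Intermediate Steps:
$C = -14$ ($C = 6 - 20 = -14$)
$I{\left(p,k \right)} = -14 + p$ ($I{\left(p,k \right)} = \left(-14 + p\right) \frac{p}{p} = \left(-14 + p\right) 1 = -14 + p$)
$40274 + K{\left(-193,I{\left(-5,-12 \right)} \right)} = 40274 - 212 = 40062$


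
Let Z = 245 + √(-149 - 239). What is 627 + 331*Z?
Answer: 81722 + 662*I*√97 ≈ 81722.0 + 6519.9*I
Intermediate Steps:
Z = 245 + 2*I*√97 (Z = 245 + √(-388) = 245 + 2*I*√97 ≈ 245.0 + 19.698*I)
627 + 331*Z = 627 + 331*(245 + 2*I*√97) = 627 + (81095 + 662*I*√97) = 81722 + 662*I*√97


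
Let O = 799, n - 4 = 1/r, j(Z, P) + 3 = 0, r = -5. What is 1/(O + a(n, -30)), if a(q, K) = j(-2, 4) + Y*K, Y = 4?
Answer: 1/676 ≈ 0.0014793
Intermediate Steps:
j(Z, P) = -3 (j(Z, P) = -3 + 0 = -3)
n = 19/5 (n = 4 + 1/(-5) = 4 - 1/5 = 19/5 ≈ 3.8000)
a(q, K) = -3 + 4*K
1/(O + a(n, -30)) = 1/(799 + (-3 + 4*(-30))) = 1/(799 + (-3 - 120)) = 1/(799 - 123) = 1/676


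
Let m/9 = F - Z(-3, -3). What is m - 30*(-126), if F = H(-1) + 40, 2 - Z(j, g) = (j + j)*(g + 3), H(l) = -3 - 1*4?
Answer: 4059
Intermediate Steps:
H(l) = -7 (H(l) = -3 - 4 = -7)
Z(j, g) = 2 - 2*j*(3 + g) (Z(j, g) = 2 - (j + j)*(g + 3) = 2 - 2*j*(3 + g))
F = 33 (F = -7 + 40 = 33)
m = 279 (m = 9*(33 - (2 - 6*(-3) - 2*(-3)*(-3))) = 9*(33 - (2 + 18 - 18)) = 9*(33 - 1*2) = 9*(33 - 2) = 9*31 = 279)
m - 30*(-126) = 279 - 30*(-126) = 279 + 3780 = 4059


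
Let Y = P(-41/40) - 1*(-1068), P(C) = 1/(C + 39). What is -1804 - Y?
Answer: -4362608/1519 ≈ -2872.0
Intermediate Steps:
P(C) = 1/(39 + C)
Y = 1622332/1519 (Y = 1/(39 - 41/40) - 1*(-1068) = 1/(39 - 41*1/40) + 1068 = 1/(39 - 41/40) + 1068 = 1/(1519/40) + 1068 = 40/1519 + 1068 = 1622332/1519 ≈ 1068.0)
-1804 - Y = -1804 - 1*1622332/1519 = -1804 - 1622332/1519 = -4362608/1519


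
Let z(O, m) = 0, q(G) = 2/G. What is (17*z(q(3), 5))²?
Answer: 0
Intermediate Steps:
(17*z(q(3), 5))² = (17*0)² = 0² = 0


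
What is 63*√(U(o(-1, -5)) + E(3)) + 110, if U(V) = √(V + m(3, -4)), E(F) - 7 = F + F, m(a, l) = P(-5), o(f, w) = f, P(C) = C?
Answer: 110 + 63*√(13 + I*√6) ≈ 338.15 + 21.307*I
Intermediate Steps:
m(a, l) = -5
E(F) = 7 + 2*F (E(F) = 7 + (F + F) = 7 + 2*F)
U(V) = √(-5 + V) (U(V) = √(V - 5) = √(-5 + V))
63*√(U(o(-1, -5)) + E(3)) + 110 = 63*√(√(-5 - 1) + (7 + 2*3)) + 110 = 63*√(√(-6) + (7 + 6)) + 110 = 63*√(I*√6 + 13) + 110 = 63*√(13 + I*√6) + 110 = 110 + 63*√(13 + I*√6)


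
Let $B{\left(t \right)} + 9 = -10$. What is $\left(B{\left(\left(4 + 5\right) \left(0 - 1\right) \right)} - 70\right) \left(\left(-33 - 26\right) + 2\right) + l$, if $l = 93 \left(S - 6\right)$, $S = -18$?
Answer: $2841$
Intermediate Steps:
$B{\left(t \right)} = -19$ ($B{\left(t \right)} = -9 - 10 = -19$)
$l = -2232$ ($l = 93 \left(-18 - 6\right) = 93 \left(-24\right) = -2232$)
$\left(B{\left(\left(4 + 5\right) \left(0 - 1\right) \right)} - 70\right) \left(\left(-33 - 26\right) + 2\right) + l = \left(-19 - 70\right) \left(\left(-33 - 26\right) + 2\right) - 2232 = - 89 \left(-59 + 2\right) - 2232 = \left(-89\right) \left(-57\right) - 2232 = 5073 - 2232 = 2841$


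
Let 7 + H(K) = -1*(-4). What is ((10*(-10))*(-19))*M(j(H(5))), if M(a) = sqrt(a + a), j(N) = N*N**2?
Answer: 5700*I*sqrt(6) ≈ 13962.0*I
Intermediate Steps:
H(K) = -3 (H(K) = -7 - 1*(-4) = -7 + 4 = -3)
j(N) = N**3
M(a) = sqrt(2)*sqrt(a) (M(a) = sqrt(2*a) = sqrt(2)*sqrt(a))
((10*(-10))*(-19))*M(j(H(5))) = ((10*(-10))*(-19))*(sqrt(2)*sqrt((-3)**3)) = (-100*(-19))*(sqrt(2)*sqrt(-27)) = 1900*(sqrt(2)*(3*I*sqrt(3))) = 1900*(3*I*sqrt(6)) = 5700*I*sqrt(6)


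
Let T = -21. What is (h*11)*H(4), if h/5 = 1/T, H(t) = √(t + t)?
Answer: -110*√2/21 ≈ -7.4078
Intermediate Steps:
H(t) = √2*√t (H(t) = √(2*t) = √2*√t)
h = -5/21 (h = 5/(-21) = 5*(-1/21) = -5/21 ≈ -0.23810)
(h*11)*H(4) = (-5/21*11)*(√2*√4) = -55*√2*2/21 = -110*√2/21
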